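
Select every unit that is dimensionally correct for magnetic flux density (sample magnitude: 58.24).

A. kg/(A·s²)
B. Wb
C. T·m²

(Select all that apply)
A

magnetic flux density has SI base units: kg / (A * s^2)

Checking each option against kg / (A * s^2):
  A. kg/(A·s²): ✓ matches
  B. Wb: ✗ does not match
  C. T·m²: ✗ does not match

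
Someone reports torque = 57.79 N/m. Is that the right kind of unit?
No

torque has SI base units: kg * m^2 / s^2
N/m does NOT reduce to kg * m^2 / s^2; a valid unit for torque would be e.g. N·m.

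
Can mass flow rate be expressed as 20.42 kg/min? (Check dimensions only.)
Yes

mass flow rate has SI base units: kg / s
kg/min reduces to the same SI base units, so it is a valid unit for mass flow rate.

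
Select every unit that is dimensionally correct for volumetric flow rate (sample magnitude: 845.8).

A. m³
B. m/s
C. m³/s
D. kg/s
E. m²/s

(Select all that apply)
C

volumetric flow rate has SI base units: m^3 / s

Checking each option against m^3 / s:
  A. m³: ✗ does not match
  B. m/s: ✗ does not match
  C. m³/s: ✓ matches
  D. kg/s: ✗ does not match
  E. m²/s: ✗ does not match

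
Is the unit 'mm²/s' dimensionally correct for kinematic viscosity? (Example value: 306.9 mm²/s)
Yes

kinematic viscosity has SI base units: m^2 / s
mm²/s reduces to the same SI base units, so it is a valid unit for kinematic viscosity.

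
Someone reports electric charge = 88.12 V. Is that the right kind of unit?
No

electric charge has SI base units: A * s
V does NOT reduce to A * s; a valid unit for electric charge would be e.g. C.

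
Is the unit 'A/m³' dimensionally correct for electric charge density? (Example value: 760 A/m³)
No

electric charge density has SI base units: A * s / m^3
A/m³ does NOT reduce to A * s / m^3; a valid unit for electric charge density would be e.g. C/m³.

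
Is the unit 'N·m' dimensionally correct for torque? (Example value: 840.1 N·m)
Yes

torque has SI base units: kg * m^2 / s^2
N·m reduces to the same SI base units, so it is a valid unit for torque.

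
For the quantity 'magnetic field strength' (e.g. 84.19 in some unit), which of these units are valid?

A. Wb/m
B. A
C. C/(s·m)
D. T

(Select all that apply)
C

magnetic field strength has SI base units: A / m

Checking each option against A / m:
  A. Wb/m: ✗ does not match
  B. A: ✗ does not match
  C. C/(s·m): ✓ matches
  D. T: ✗ does not match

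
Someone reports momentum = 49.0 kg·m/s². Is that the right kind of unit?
No

momentum has SI base units: kg * m / s
kg·m/s² does NOT reduce to kg * m / s; a valid unit for momentum would be e.g. kg·m/s.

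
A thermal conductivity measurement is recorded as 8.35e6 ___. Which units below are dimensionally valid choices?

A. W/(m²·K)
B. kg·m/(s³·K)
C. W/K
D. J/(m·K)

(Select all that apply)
B

thermal conductivity has SI base units: kg * m / (s^3 * K)

Checking each option against kg * m / (s^3 * K):
  A. W/(m²·K): ✗ does not match
  B. kg·m/(s³·K): ✓ matches
  C. W/K: ✗ does not match
  D. J/(m·K): ✗ does not match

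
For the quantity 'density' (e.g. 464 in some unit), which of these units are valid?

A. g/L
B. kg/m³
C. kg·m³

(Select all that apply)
A, B

density has SI base units: kg / m^3

Checking each option against kg / m^3:
  A. g/L: ✓ matches
  B. kg/m³: ✓ matches
  C. kg·m³: ✗ does not match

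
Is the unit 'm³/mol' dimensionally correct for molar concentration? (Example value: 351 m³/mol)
No

molar concentration has SI base units: mol / m^3
m³/mol does NOT reduce to mol / m^3; a valid unit for molar concentration would be e.g. mol/m³.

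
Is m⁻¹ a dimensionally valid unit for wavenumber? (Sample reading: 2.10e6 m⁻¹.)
Yes

wavenumber has SI base units: 1 / m
m⁻¹ reduces to the same SI base units, so it is a valid unit for wavenumber.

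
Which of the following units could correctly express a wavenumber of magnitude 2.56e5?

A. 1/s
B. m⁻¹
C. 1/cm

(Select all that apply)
B, C

wavenumber has SI base units: 1 / m

Checking each option against 1 / m:
  A. 1/s: ✗ does not match
  B. m⁻¹: ✓ matches
  C. 1/cm: ✓ matches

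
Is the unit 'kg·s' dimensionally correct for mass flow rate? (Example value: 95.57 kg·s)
No

mass flow rate has SI base units: kg / s
kg·s does NOT reduce to kg / s; a valid unit for mass flow rate would be e.g. kg/s.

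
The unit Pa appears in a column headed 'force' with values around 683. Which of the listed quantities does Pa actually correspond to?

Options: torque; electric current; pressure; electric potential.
pressure

force should have units dimensionally equivalent to kg * m / s^2 (e.g. N).
The given unit 'Pa' reduces to kg / (m * s^2). Of the listed options, that is the dimensionality of pressure.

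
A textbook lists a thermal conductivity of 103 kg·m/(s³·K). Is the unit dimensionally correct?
Yes

thermal conductivity has SI base units: kg * m / (s^3 * K)
kg·m/(s³·K) reduces to the same SI base units, so it is a valid unit for thermal conductivity.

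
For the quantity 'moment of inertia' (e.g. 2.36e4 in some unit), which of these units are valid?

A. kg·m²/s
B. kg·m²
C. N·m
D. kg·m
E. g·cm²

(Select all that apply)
B, E

moment of inertia has SI base units: kg * m^2

Checking each option against kg * m^2:
  A. kg·m²/s: ✗ does not match
  B. kg·m²: ✓ matches
  C. N·m: ✗ does not match
  D. kg·m: ✗ does not match
  E. g·cm²: ✓ matches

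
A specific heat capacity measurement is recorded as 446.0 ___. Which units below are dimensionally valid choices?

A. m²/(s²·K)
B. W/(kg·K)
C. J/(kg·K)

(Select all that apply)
A, C

specific heat capacity has SI base units: m^2 / (s^2 * K)

Checking each option against m^2 / (s^2 * K):
  A. m²/(s²·K): ✓ matches
  B. W/(kg·K): ✗ does not match
  C. J/(kg·K): ✓ matches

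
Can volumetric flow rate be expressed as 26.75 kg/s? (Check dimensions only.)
No

volumetric flow rate has SI base units: m^3 / s
kg/s does NOT reduce to m^3 / s; a valid unit for volumetric flow rate would be e.g. m³/s.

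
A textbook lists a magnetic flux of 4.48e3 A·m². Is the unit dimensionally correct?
No

magnetic flux has SI base units: kg * m^2 / (A * s^2)
A·m² does NOT reduce to kg * m^2 / (A * s^2); a valid unit for magnetic flux would be e.g. Wb.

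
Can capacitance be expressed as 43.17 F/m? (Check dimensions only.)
No

capacitance has SI base units: A^2 * s^4 / (kg * m^2)
F/m does NOT reduce to A^2 * s^4 / (kg * m^2); a valid unit for capacitance would be e.g. F.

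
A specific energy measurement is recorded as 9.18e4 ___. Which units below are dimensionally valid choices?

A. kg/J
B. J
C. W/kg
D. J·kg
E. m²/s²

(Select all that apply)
E

specific energy has SI base units: m^2 / s^2

Checking each option against m^2 / s^2:
  A. kg/J: ✗ does not match
  B. J: ✗ does not match
  C. W/kg: ✗ does not match
  D. J·kg: ✗ does not match
  E. m²/s²: ✓ matches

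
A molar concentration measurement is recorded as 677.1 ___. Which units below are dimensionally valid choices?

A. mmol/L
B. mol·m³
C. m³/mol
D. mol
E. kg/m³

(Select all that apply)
A

molar concentration has SI base units: mol / m^3

Checking each option against mol / m^3:
  A. mmol/L: ✓ matches
  B. mol·m³: ✗ does not match
  C. m³/mol: ✗ does not match
  D. mol: ✗ does not match
  E. kg/m³: ✗ does not match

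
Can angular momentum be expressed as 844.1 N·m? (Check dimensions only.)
No

angular momentum has SI base units: kg * m^2 / s
N·m does NOT reduce to kg * m^2 / s; a valid unit for angular momentum would be e.g. kg·m²/s.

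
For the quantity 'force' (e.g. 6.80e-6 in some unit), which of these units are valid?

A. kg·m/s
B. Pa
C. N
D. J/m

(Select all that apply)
C, D

force has SI base units: kg * m / s^2

Checking each option against kg * m / s^2:
  A. kg·m/s: ✗ does not match
  B. Pa: ✗ does not match
  C. N: ✓ matches
  D. J/m: ✓ matches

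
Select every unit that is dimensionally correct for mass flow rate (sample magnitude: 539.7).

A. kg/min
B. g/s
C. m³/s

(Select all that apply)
A, B

mass flow rate has SI base units: kg / s

Checking each option against kg / s:
  A. kg/min: ✓ matches
  B. g/s: ✓ matches
  C. m³/s: ✗ does not match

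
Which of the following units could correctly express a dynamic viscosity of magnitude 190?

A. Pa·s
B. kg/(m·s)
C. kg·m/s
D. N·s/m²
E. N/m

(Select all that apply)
A, B, D

dynamic viscosity has SI base units: kg / (m * s)

Checking each option against kg / (m * s):
  A. Pa·s: ✓ matches
  B. kg/(m·s): ✓ matches
  C. kg·m/s: ✗ does not match
  D. N·s/m²: ✓ matches
  E. N/m: ✗ does not match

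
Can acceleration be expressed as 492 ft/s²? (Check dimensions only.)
Yes

acceleration has SI base units: m / s^2
ft/s² reduces to the same SI base units, so it is a valid unit for acceleration.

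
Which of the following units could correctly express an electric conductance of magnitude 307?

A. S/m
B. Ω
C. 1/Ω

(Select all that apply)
C

electric conductance has SI base units: A^2 * s^3 / (kg * m^2)

Checking each option against A^2 * s^3 / (kg * m^2):
  A. S/m: ✗ does not match
  B. Ω: ✗ does not match
  C. 1/Ω: ✓ matches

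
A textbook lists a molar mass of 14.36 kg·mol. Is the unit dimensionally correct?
No

molar mass has SI base units: kg / mol
kg·mol does NOT reduce to kg / mol; a valid unit for molar mass would be e.g. kg/mol.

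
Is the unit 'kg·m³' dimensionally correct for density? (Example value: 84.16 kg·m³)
No

density has SI base units: kg / m^3
kg·m³ does NOT reduce to kg / m^3; a valid unit for density would be e.g. kg/m³.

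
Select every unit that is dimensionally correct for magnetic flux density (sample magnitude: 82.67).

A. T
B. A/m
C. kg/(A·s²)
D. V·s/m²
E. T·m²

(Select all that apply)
A, C, D

magnetic flux density has SI base units: kg / (A * s^2)

Checking each option against kg / (A * s^2):
  A. T: ✓ matches
  B. A/m: ✗ does not match
  C. kg/(A·s²): ✓ matches
  D. V·s/m²: ✓ matches
  E. T·m²: ✗ does not match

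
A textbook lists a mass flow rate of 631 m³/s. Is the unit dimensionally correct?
No

mass flow rate has SI base units: kg / s
m³/s does NOT reduce to kg / s; a valid unit for mass flow rate would be e.g. kg/s.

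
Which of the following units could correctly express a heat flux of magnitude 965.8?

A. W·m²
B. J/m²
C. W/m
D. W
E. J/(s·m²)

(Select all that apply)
E

heat flux has SI base units: kg / s^3

Checking each option against kg / s^3:
  A. W·m²: ✗ does not match
  B. J/m²: ✗ does not match
  C. W/m: ✗ does not match
  D. W: ✗ does not match
  E. J/(s·m²): ✓ matches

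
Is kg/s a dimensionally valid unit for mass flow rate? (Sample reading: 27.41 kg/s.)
Yes

mass flow rate has SI base units: kg / s
kg/s reduces to the same SI base units, so it is a valid unit for mass flow rate.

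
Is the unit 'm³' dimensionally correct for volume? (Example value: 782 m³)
Yes

volume has SI base units: m^3
m³ reduces to the same SI base units, so it is a valid unit for volume.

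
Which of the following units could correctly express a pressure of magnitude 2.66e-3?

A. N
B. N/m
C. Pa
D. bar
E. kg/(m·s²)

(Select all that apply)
C, D, E

pressure has SI base units: kg / (m * s^2)

Checking each option against kg / (m * s^2):
  A. N: ✗ does not match
  B. N/m: ✗ does not match
  C. Pa: ✓ matches
  D. bar: ✓ matches
  E. kg/(m·s²): ✓ matches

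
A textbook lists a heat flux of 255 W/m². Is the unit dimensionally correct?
Yes

heat flux has SI base units: kg / s^3
W/m² reduces to the same SI base units, so it is a valid unit for heat flux.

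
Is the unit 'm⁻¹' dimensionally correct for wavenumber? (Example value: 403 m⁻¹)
Yes

wavenumber has SI base units: 1 / m
m⁻¹ reduces to the same SI base units, so it is a valid unit for wavenumber.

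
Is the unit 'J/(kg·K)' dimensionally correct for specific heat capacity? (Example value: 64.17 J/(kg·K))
Yes

specific heat capacity has SI base units: m^2 / (s^2 * K)
J/(kg·K) reduces to the same SI base units, so it is a valid unit for specific heat capacity.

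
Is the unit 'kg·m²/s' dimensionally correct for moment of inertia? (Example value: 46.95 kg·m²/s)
No

moment of inertia has SI base units: kg * m^2
kg·m²/s does NOT reduce to kg * m^2; a valid unit for moment of inertia would be e.g. kg·m².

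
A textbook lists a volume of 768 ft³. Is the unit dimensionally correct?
Yes

volume has SI base units: m^3
ft³ reduces to the same SI base units, so it is a valid unit for volume.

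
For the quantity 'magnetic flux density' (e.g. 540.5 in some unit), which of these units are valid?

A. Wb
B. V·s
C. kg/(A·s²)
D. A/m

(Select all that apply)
C

magnetic flux density has SI base units: kg / (A * s^2)

Checking each option against kg / (A * s^2):
  A. Wb: ✗ does not match
  B. V·s: ✗ does not match
  C. kg/(A·s²): ✓ matches
  D. A/m: ✗ does not match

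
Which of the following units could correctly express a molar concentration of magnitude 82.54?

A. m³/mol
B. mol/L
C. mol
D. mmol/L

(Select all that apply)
B, D

molar concentration has SI base units: mol / m^3

Checking each option against mol / m^3:
  A. m³/mol: ✗ does not match
  B. mol/L: ✓ matches
  C. mol: ✗ does not match
  D. mmol/L: ✓ matches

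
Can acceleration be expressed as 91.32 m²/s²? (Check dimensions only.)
No

acceleration has SI base units: m / s^2
m²/s² does NOT reduce to m / s^2; a valid unit for acceleration would be e.g. m/s².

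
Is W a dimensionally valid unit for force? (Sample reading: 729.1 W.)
No

force has SI base units: kg * m / s^2
W does NOT reduce to kg * m / s^2; a valid unit for force would be e.g. N.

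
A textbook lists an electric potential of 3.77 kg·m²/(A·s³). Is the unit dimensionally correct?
Yes

electric potential has SI base units: kg * m^2 / (A * s^3)
kg·m²/(A·s³) reduces to the same SI base units, so it is a valid unit for electric potential.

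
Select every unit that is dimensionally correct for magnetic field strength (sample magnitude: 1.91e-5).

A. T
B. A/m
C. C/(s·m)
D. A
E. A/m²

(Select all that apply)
B, C

magnetic field strength has SI base units: A / m

Checking each option against A / m:
  A. T: ✗ does not match
  B. A/m: ✓ matches
  C. C/(s·m): ✓ matches
  D. A: ✗ does not match
  E. A/m²: ✗ does not match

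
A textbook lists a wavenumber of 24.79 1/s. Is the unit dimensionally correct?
No

wavenumber has SI base units: 1 / m
1/s does NOT reduce to 1 / m; a valid unit for wavenumber would be e.g. 1/m.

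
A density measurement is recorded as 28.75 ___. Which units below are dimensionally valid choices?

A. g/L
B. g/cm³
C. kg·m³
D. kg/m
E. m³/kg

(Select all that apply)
A, B

density has SI base units: kg / m^3

Checking each option against kg / m^3:
  A. g/L: ✓ matches
  B. g/cm³: ✓ matches
  C. kg·m³: ✗ does not match
  D. kg/m: ✗ does not match
  E. m³/kg: ✗ does not match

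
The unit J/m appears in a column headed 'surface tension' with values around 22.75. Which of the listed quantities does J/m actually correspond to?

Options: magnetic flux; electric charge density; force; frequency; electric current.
force

surface tension should have units dimensionally equivalent to kg / s^2 (e.g. N/m).
The given unit 'J/m' reduces to kg * m / s^2. Of the listed options, that is the dimensionality of force.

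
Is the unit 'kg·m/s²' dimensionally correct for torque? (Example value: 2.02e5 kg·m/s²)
No

torque has SI base units: kg * m^2 / s^2
kg·m/s² does NOT reduce to kg * m^2 / s^2; a valid unit for torque would be e.g. N·m.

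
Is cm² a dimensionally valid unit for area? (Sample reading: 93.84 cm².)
Yes

area has SI base units: m^2
cm² reduces to the same SI base units, so it is a valid unit for area.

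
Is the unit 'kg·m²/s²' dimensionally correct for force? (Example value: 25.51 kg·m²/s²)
No

force has SI base units: kg * m / s^2
kg·m²/s² does NOT reduce to kg * m / s^2; a valid unit for force would be e.g. N.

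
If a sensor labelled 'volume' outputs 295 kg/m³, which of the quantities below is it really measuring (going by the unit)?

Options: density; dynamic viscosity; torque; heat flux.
density

volume should have units dimensionally equivalent to m^3 (e.g. m³).
The given unit 'kg/m³' reduces to kg / m^3. Of the listed options, that is the dimensionality of density.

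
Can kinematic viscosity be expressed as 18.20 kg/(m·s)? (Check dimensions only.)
No

kinematic viscosity has SI base units: m^2 / s
kg/(m·s) does NOT reduce to m^2 / s; a valid unit for kinematic viscosity would be e.g. m²/s.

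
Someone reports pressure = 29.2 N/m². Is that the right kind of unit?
Yes

pressure has SI base units: kg / (m * s^2)
N/m² reduces to the same SI base units, so it is a valid unit for pressure.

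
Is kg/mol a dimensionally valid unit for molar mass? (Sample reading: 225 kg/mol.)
Yes

molar mass has SI base units: kg / mol
kg/mol reduces to the same SI base units, so it is a valid unit for molar mass.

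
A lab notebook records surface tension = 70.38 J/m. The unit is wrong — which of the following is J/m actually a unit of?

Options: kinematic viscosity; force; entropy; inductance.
force

surface tension should have units dimensionally equivalent to kg / s^2 (e.g. N/m).
The given unit 'J/m' reduces to kg * m / s^2. Of the listed options, that is the dimensionality of force.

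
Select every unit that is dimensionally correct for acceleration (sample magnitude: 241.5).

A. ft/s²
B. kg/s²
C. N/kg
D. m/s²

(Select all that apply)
A, C, D

acceleration has SI base units: m / s^2

Checking each option against m / s^2:
  A. ft/s²: ✓ matches
  B. kg/s²: ✗ does not match
  C. N/kg: ✓ matches
  D. m/s²: ✓ matches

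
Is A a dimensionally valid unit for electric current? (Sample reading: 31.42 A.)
Yes

electric current has SI base units: A
A reduces to the same SI base units, so it is a valid unit for electric current.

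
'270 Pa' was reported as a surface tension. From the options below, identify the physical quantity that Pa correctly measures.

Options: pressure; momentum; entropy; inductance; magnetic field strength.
pressure

surface tension should have units dimensionally equivalent to kg / s^2 (e.g. N/m).
The given unit 'Pa' reduces to kg / (m * s^2). Of the listed options, that is the dimensionality of pressure.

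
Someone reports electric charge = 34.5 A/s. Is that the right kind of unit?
No

electric charge has SI base units: A * s
A/s does NOT reduce to A * s; a valid unit for electric charge would be e.g. C.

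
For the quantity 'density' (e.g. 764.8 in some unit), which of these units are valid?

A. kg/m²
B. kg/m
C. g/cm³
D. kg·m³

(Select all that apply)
C

density has SI base units: kg / m^3

Checking each option against kg / m^3:
  A. kg/m²: ✗ does not match
  B. kg/m: ✗ does not match
  C. g/cm³: ✓ matches
  D. kg·m³: ✗ does not match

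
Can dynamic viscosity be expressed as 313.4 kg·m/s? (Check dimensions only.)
No

dynamic viscosity has SI base units: kg / (m * s)
kg·m/s does NOT reduce to kg / (m * s); a valid unit for dynamic viscosity would be e.g. Pa·s.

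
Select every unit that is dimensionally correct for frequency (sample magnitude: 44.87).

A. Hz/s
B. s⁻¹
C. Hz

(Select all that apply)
B, C

frequency has SI base units: 1 / s

Checking each option against 1 / s:
  A. Hz/s: ✗ does not match
  B. s⁻¹: ✓ matches
  C. Hz: ✓ matches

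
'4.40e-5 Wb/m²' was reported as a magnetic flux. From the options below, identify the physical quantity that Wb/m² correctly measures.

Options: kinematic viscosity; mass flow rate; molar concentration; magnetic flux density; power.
magnetic flux density

magnetic flux should have units dimensionally equivalent to kg * m^2 / (A * s^2) (e.g. Wb).
The given unit 'Wb/m²' reduces to kg / (A * s^2). Of the listed options, that is the dimensionality of magnetic flux density.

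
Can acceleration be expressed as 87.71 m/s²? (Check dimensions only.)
Yes

acceleration has SI base units: m / s^2
m/s² reduces to the same SI base units, so it is a valid unit for acceleration.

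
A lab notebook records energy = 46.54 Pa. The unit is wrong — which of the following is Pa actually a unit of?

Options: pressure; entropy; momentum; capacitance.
pressure

energy should have units dimensionally equivalent to kg * m^2 / s^2 (e.g. J).
The given unit 'Pa' reduces to kg / (m * s^2). Of the listed options, that is the dimensionality of pressure.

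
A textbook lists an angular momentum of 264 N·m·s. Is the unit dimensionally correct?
Yes

angular momentum has SI base units: kg * m^2 / s
N·m·s reduces to the same SI base units, so it is a valid unit for angular momentum.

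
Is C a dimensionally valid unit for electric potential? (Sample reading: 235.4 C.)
No

electric potential has SI base units: kg * m^2 / (A * s^3)
C does NOT reduce to kg * m^2 / (A * s^3); a valid unit for electric potential would be e.g. V.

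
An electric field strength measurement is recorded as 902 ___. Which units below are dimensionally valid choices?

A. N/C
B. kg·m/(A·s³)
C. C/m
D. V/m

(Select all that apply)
A, B, D

electric field strength has SI base units: kg * m / (A * s^3)

Checking each option against kg * m / (A * s^3):
  A. N/C: ✓ matches
  B. kg·m/(A·s³): ✓ matches
  C. C/m: ✗ does not match
  D. V/m: ✓ matches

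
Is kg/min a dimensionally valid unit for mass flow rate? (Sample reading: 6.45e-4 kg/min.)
Yes

mass flow rate has SI base units: kg / s
kg/min reduces to the same SI base units, so it is a valid unit for mass flow rate.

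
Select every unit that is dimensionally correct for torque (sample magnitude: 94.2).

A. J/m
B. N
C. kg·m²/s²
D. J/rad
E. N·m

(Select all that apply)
C, D, E

torque has SI base units: kg * m^2 / s^2

Checking each option against kg * m^2 / s^2:
  A. J/m: ✗ does not match
  B. N: ✗ does not match
  C. kg·m²/s²: ✓ matches
  D. J/rad: ✓ matches
  E. N·m: ✓ matches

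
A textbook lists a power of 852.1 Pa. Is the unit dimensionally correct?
No

power has SI base units: kg * m^2 / s^3
Pa does NOT reduce to kg * m^2 / s^3; a valid unit for power would be e.g. W.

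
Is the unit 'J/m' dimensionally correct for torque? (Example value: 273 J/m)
No

torque has SI base units: kg * m^2 / s^2
J/m does NOT reduce to kg * m^2 / s^2; a valid unit for torque would be e.g. N·m.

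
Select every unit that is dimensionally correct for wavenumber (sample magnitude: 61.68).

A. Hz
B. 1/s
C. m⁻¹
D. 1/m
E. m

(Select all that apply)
C, D

wavenumber has SI base units: 1 / m

Checking each option against 1 / m:
  A. Hz: ✗ does not match
  B. 1/s: ✗ does not match
  C. m⁻¹: ✓ matches
  D. 1/m: ✓ matches
  E. m: ✗ does not match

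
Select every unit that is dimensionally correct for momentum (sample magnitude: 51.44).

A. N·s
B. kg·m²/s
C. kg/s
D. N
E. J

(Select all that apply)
A

momentum has SI base units: kg * m / s

Checking each option against kg * m / s:
  A. N·s: ✓ matches
  B. kg·m²/s: ✗ does not match
  C. kg/s: ✗ does not match
  D. N: ✗ does not match
  E. J: ✗ does not match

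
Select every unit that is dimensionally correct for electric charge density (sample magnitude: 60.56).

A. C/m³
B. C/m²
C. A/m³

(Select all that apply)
A

electric charge density has SI base units: A * s / m^3

Checking each option against A * s / m^3:
  A. C/m³: ✓ matches
  B. C/m²: ✗ does not match
  C. A/m³: ✗ does not match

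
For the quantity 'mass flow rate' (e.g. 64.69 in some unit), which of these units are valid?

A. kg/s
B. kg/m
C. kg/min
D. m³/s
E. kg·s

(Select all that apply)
A, C

mass flow rate has SI base units: kg / s

Checking each option against kg / s:
  A. kg/s: ✓ matches
  B. kg/m: ✗ does not match
  C. kg/min: ✓ matches
  D. m³/s: ✗ does not match
  E. kg·s: ✗ does not match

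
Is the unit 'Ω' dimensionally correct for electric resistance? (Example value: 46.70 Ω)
Yes

electric resistance has SI base units: kg * m^2 / (A^2 * s^3)
Ω reduces to the same SI base units, so it is a valid unit for electric resistance.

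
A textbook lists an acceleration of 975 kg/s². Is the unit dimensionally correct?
No

acceleration has SI base units: m / s^2
kg/s² does NOT reduce to m / s^2; a valid unit for acceleration would be e.g. m/s².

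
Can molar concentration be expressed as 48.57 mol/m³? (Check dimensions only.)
Yes

molar concentration has SI base units: mol / m^3
mol/m³ reduces to the same SI base units, so it is a valid unit for molar concentration.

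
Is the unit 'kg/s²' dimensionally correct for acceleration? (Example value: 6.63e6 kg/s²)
No

acceleration has SI base units: m / s^2
kg/s² does NOT reduce to m / s^2; a valid unit for acceleration would be e.g. m/s².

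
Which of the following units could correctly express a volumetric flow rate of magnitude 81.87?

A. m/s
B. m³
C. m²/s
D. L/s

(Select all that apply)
D

volumetric flow rate has SI base units: m^3 / s

Checking each option against m^3 / s:
  A. m/s: ✗ does not match
  B. m³: ✗ does not match
  C. m²/s: ✗ does not match
  D. L/s: ✓ matches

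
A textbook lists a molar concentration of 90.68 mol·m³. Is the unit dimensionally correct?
No

molar concentration has SI base units: mol / m^3
mol·m³ does NOT reduce to mol / m^3; a valid unit for molar concentration would be e.g. mol/m³.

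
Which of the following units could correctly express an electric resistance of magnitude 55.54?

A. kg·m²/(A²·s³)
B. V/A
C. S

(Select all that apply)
A, B

electric resistance has SI base units: kg * m^2 / (A^2 * s^3)

Checking each option against kg * m^2 / (A^2 * s^3):
  A. kg·m²/(A²·s³): ✓ matches
  B. V/A: ✓ matches
  C. S: ✗ does not match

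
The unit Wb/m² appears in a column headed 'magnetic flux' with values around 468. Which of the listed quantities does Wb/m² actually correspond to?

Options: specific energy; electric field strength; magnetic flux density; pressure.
magnetic flux density

magnetic flux should have units dimensionally equivalent to kg * m^2 / (A * s^2) (e.g. Wb).
The given unit 'Wb/m²' reduces to kg / (A * s^2). Of the listed options, that is the dimensionality of magnetic flux density.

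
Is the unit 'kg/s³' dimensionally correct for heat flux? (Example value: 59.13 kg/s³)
Yes

heat flux has SI base units: kg / s^3
kg/s³ reduces to the same SI base units, so it is a valid unit for heat flux.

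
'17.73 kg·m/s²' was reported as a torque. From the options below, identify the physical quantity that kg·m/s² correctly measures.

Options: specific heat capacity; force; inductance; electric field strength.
force

torque should have units dimensionally equivalent to kg * m^2 / s^2 (e.g. N·m).
The given unit 'kg·m/s²' reduces to kg * m / s^2. Of the listed options, that is the dimensionality of force.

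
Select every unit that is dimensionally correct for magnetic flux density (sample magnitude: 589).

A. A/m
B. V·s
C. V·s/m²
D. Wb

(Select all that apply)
C

magnetic flux density has SI base units: kg / (A * s^2)

Checking each option against kg / (A * s^2):
  A. A/m: ✗ does not match
  B. V·s: ✗ does not match
  C. V·s/m²: ✓ matches
  D. Wb: ✗ does not match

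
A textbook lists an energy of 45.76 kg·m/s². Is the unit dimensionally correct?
No

energy has SI base units: kg * m^2 / s^2
kg·m/s² does NOT reduce to kg * m^2 / s^2; a valid unit for energy would be e.g. J.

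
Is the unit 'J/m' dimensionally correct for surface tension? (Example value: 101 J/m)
No

surface tension has SI base units: kg / s^2
J/m does NOT reduce to kg / s^2; a valid unit for surface tension would be e.g. N/m.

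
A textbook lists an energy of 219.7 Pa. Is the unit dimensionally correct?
No

energy has SI base units: kg * m^2 / s^2
Pa does NOT reduce to kg * m^2 / s^2; a valid unit for energy would be e.g. J.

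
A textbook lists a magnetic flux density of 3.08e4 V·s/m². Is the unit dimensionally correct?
Yes

magnetic flux density has SI base units: kg / (A * s^2)
V·s/m² reduces to the same SI base units, so it is a valid unit for magnetic flux density.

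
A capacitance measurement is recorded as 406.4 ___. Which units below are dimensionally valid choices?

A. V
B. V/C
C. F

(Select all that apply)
C

capacitance has SI base units: A^2 * s^4 / (kg * m^2)

Checking each option against A^2 * s^4 / (kg * m^2):
  A. V: ✗ does not match
  B. V/C: ✗ does not match
  C. F: ✓ matches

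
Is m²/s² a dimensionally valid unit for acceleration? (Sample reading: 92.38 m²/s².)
No

acceleration has SI base units: m / s^2
m²/s² does NOT reduce to m / s^2; a valid unit for acceleration would be e.g. m/s².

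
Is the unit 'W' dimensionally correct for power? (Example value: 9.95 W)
Yes

power has SI base units: kg * m^2 / s^3
W reduces to the same SI base units, so it is a valid unit for power.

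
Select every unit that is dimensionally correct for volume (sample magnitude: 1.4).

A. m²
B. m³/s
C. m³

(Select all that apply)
C

volume has SI base units: m^3

Checking each option against m^3:
  A. m²: ✗ does not match
  B. m³/s: ✗ does not match
  C. m³: ✓ matches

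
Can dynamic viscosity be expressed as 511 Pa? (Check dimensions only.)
No

dynamic viscosity has SI base units: kg / (m * s)
Pa does NOT reduce to kg / (m * s); a valid unit for dynamic viscosity would be e.g. Pa·s.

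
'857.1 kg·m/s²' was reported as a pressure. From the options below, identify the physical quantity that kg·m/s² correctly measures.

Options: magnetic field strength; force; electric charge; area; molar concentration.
force

pressure should have units dimensionally equivalent to kg / (m * s^2) (e.g. Pa).
The given unit 'kg·m/s²' reduces to kg * m / s^2. Of the listed options, that is the dimensionality of force.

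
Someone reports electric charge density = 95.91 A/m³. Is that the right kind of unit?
No

electric charge density has SI base units: A * s / m^3
A/m³ does NOT reduce to A * s / m^3; a valid unit for electric charge density would be e.g. C/m³.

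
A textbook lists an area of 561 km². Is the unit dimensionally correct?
Yes

area has SI base units: m^2
km² reduces to the same SI base units, so it is a valid unit for area.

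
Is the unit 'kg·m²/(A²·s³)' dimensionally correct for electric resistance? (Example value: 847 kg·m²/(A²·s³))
Yes

electric resistance has SI base units: kg * m^2 / (A^2 * s^3)
kg·m²/(A²·s³) reduces to the same SI base units, so it is a valid unit for electric resistance.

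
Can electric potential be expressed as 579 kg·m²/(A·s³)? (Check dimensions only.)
Yes

electric potential has SI base units: kg * m^2 / (A * s^3)
kg·m²/(A·s³) reduces to the same SI base units, so it is a valid unit for electric potential.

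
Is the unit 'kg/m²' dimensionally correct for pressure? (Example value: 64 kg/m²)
No

pressure has SI base units: kg / (m * s^2)
kg/m² does NOT reduce to kg / (m * s^2); a valid unit for pressure would be e.g. Pa.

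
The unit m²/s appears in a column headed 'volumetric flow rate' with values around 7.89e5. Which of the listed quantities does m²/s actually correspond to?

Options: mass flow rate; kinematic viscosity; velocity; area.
kinematic viscosity

volumetric flow rate should have units dimensionally equivalent to m^3 / s (e.g. m³/s).
The given unit 'm²/s' reduces to m^2 / s. Of the listed options, that is the dimensionality of kinematic viscosity.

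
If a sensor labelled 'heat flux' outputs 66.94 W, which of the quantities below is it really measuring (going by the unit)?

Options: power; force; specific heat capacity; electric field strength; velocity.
power

heat flux should have units dimensionally equivalent to kg / s^3 (e.g. W/m²).
The given unit 'W' reduces to kg * m^2 / s^3. Of the listed options, that is the dimensionality of power.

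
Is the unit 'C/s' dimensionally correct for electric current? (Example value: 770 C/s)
Yes

electric current has SI base units: A
C/s reduces to the same SI base units, so it is a valid unit for electric current.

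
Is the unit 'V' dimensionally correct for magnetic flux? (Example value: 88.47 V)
No

magnetic flux has SI base units: kg * m^2 / (A * s^2)
V does NOT reduce to kg * m^2 / (A * s^2); a valid unit for magnetic flux would be e.g. Wb.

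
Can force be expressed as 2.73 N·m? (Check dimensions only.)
No

force has SI base units: kg * m / s^2
N·m does NOT reduce to kg * m / s^2; a valid unit for force would be e.g. N.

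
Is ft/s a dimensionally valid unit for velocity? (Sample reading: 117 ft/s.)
Yes

velocity has SI base units: m / s
ft/s reduces to the same SI base units, so it is a valid unit for velocity.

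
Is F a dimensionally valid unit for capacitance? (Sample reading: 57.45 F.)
Yes

capacitance has SI base units: A^2 * s^4 / (kg * m^2)
F reduces to the same SI base units, so it is a valid unit for capacitance.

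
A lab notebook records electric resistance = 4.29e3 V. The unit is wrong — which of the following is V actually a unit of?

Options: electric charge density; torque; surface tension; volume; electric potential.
electric potential

electric resistance should have units dimensionally equivalent to kg * m^2 / (A^2 * s^3) (e.g. Ω).
The given unit 'V' reduces to kg * m^2 / (A * s^3). Of the listed options, that is the dimensionality of electric potential.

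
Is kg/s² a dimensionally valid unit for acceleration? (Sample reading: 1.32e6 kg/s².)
No

acceleration has SI base units: m / s^2
kg/s² does NOT reduce to m / s^2; a valid unit for acceleration would be e.g. m/s².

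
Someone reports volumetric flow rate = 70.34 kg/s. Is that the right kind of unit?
No

volumetric flow rate has SI base units: m^3 / s
kg/s does NOT reduce to m^3 / s; a valid unit for volumetric flow rate would be e.g. m³/s.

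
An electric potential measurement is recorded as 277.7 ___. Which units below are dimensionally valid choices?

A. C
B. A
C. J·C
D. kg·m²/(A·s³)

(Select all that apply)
D

electric potential has SI base units: kg * m^2 / (A * s^3)

Checking each option against kg * m^2 / (A * s^3):
  A. C: ✗ does not match
  B. A: ✗ does not match
  C. J·C: ✗ does not match
  D. kg·m²/(A·s³): ✓ matches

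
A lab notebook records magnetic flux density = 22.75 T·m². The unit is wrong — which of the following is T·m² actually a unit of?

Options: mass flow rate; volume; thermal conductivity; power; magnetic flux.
magnetic flux

magnetic flux density should have units dimensionally equivalent to kg / (A * s^2) (e.g. T).
The given unit 'T·m²' reduces to kg * m^2 / (A * s^2). Of the listed options, that is the dimensionality of magnetic flux.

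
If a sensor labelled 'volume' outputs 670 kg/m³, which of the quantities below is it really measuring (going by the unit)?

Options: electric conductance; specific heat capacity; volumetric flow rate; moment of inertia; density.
density

volume should have units dimensionally equivalent to m^3 (e.g. m³).
The given unit 'kg/m³' reduces to kg / m^3. Of the listed options, that is the dimensionality of density.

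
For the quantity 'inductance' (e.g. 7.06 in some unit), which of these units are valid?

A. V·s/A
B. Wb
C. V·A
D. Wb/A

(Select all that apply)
A, D

inductance has SI base units: kg * m^2 / (A^2 * s^2)

Checking each option against kg * m^2 / (A^2 * s^2):
  A. V·s/A: ✓ matches
  B. Wb: ✗ does not match
  C. V·A: ✗ does not match
  D. Wb/A: ✓ matches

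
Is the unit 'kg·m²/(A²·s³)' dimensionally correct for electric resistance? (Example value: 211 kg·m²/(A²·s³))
Yes

electric resistance has SI base units: kg * m^2 / (A^2 * s^3)
kg·m²/(A²·s³) reduces to the same SI base units, so it is a valid unit for electric resistance.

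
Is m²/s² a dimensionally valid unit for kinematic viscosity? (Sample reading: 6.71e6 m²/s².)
No

kinematic viscosity has SI base units: m^2 / s
m²/s² does NOT reduce to m^2 / s; a valid unit for kinematic viscosity would be e.g. m²/s.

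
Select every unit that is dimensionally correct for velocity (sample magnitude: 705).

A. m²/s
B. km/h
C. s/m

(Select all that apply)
B

velocity has SI base units: m / s

Checking each option against m / s:
  A. m²/s: ✗ does not match
  B. km/h: ✓ matches
  C. s/m: ✗ does not match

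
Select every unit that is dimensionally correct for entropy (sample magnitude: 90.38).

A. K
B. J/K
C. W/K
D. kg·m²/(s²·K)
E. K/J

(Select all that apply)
B, D

entropy has SI base units: kg * m^2 / (s^2 * K)

Checking each option against kg * m^2 / (s^2 * K):
  A. K: ✗ does not match
  B. J/K: ✓ matches
  C. W/K: ✗ does not match
  D. kg·m²/(s²·K): ✓ matches
  E. K/J: ✗ does not match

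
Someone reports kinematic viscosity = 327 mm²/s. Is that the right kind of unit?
Yes

kinematic viscosity has SI base units: m^2 / s
mm²/s reduces to the same SI base units, so it is a valid unit for kinematic viscosity.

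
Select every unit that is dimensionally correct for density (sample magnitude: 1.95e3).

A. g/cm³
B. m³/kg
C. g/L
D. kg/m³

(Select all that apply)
A, C, D

density has SI base units: kg / m^3

Checking each option against kg / m^3:
  A. g/cm³: ✓ matches
  B. m³/kg: ✗ does not match
  C. g/L: ✓ matches
  D. kg/m³: ✓ matches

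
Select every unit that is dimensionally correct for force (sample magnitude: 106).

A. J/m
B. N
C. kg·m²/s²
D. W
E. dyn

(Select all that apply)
A, B, E

force has SI base units: kg * m / s^2

Checking each option against kg * m / s^2:
  A. J/m: ✓ matches
  B. N: ✓ matches
  C. kg·m²/s²: ✗ does not match
  D. W: ✗ does not match
  E. dyn: ✓ matches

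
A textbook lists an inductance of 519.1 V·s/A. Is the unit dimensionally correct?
Yes

inductance has SI base units: kg * m^2 / (A^2 * s^2)
V·s/A reduces to the same SI base units, so it is a valid unit for inductance.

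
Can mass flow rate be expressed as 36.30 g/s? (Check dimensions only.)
Yes

mass flow rate has SI base units: kg / s
g/s reduces to the same SI base units, so it is a valid unit for mass flow rate.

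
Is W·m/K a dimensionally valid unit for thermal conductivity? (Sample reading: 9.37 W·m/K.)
No

thermal conductivity has SI base units: kg * m / (s^3 * K)
W·m/K does NOT reduce to kg * m / (s^3 * K); a valid unit for thermal conductivity would be e.g. W/(m·K).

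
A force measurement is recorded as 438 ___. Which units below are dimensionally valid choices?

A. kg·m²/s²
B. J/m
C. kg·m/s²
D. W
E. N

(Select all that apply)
B, C, E

force has SI base units: kg * m / s^2

Checking each option against kg * m / s^2:
  A. kg·m²/s²: ✗ does not match
  B. J/m: ✓ matches
  C. kg·m/s²: ✓ matches
  D. W: ✗ does not match
  E. N: ✓ matches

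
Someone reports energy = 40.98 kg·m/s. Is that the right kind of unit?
No

energy has SI base units: kg * m^2 / s^2
kg·m/s does NOT reduce to kg * m^2 / s^2; a valid unit for energy would be e.g. J.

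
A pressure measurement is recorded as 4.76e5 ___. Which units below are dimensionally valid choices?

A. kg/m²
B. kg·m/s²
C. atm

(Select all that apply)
C

pressure has SI base units: kg / (m * s^2)

Checking each option against kg / (m * s^2):
  A. kg/m²: ✗ does not match
  B. kg·m/s²: ✗ does not match
  C. atm: ✓ matches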